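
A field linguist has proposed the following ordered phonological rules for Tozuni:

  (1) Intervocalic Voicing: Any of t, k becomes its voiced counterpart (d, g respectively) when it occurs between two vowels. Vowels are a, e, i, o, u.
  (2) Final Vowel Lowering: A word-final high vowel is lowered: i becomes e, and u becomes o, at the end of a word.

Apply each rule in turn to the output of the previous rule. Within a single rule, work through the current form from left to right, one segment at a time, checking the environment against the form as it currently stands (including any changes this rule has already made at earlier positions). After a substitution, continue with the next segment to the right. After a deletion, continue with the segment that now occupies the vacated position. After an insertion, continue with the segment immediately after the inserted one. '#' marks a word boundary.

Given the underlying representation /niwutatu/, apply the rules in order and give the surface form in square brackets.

(1) Intervocalic Voicing: [niwutatu] → [niwudadu]
(2) Final Vowel Lowering: [niwudadu] → [niwudado]

[niwudado]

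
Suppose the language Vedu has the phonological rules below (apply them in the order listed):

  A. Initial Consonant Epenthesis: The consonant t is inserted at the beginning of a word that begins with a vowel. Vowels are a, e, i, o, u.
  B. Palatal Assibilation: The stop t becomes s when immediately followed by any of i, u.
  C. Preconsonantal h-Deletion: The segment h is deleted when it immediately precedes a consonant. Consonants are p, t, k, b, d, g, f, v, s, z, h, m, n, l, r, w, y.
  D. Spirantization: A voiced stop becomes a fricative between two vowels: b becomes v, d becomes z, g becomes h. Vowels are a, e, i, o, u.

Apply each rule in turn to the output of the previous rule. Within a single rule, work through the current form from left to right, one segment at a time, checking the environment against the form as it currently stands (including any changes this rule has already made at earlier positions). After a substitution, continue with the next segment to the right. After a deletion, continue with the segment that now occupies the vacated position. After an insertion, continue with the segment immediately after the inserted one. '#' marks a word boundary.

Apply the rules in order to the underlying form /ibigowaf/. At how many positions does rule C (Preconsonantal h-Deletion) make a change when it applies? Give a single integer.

A Initial Consonant Epenthesis: [ibigowaf] → [tibigowaf]
B Palatal Assibilation: [tibigowaf] → [sibigowaf]
C Preconsonantal h-Deletion: no change — [sibigowaf]
D Spirantization: [sibigowaf] → [sivihowaf]
Rule C changed 0 position(s).

0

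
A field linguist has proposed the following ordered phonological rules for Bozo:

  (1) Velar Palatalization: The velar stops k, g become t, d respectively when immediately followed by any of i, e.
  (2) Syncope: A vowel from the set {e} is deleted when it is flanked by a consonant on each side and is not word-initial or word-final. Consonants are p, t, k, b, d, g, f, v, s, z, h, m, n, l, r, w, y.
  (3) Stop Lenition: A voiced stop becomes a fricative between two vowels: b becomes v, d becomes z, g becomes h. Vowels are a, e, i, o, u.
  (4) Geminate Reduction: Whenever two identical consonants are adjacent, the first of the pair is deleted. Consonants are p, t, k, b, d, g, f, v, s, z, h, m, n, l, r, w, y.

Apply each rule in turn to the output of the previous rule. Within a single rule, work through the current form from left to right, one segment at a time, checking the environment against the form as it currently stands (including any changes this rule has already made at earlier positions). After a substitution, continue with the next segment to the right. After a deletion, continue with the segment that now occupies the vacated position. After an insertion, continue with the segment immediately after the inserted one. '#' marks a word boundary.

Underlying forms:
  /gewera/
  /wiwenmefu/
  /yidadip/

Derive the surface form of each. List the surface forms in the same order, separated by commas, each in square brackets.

/gewera/:
  (1) Velar Palatalization: [gewera] → [dewera]
  (2) Syncope: [dewera] → [dwra]
  (3) Stop Lenition: no change — [dwra]
  (4) Geminate Reduction: no change — [dwra]
/wiwenmefu/:
  (1) Velar Palatalization: no change — [wiwenmefu]
  (2) Syncope: [wiwenmefu] → [wiwnmfu]
  (3) Stop Lenition: no change — [wiwnmfu]
  (4) Geminate Reduction: no change — [wiwnmfu]
/yidadip/:
  (1) Velar Palatalization: no change — [yidadip]
  (2) Syncope: no change — [yidadip]
  (3) Stop Lenition: [yidadip] → [yizazip]
  (4) Geminate Reduction: no change — [yizazip]

[dwra], [wiwnmfu], [yizazip]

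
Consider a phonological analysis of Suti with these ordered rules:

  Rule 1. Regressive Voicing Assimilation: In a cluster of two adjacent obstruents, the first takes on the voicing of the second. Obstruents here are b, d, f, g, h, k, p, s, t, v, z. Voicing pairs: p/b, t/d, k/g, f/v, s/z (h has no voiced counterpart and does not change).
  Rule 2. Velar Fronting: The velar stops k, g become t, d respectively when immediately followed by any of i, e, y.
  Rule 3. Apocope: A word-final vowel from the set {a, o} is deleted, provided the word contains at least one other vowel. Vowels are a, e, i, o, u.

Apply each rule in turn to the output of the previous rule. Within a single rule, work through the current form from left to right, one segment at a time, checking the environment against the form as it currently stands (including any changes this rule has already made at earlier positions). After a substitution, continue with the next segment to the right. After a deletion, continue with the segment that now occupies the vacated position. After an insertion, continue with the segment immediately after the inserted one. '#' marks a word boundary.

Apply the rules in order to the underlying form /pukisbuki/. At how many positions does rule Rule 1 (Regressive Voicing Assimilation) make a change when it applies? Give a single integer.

Rule 1 Regressive Voicing Assimilation: [pukisbuki] → [pukizbuki]
Rule 2 Velar Fronting: [pukizbuki] → [putizbuti]
Rule 3 Apocope: no change — [putizbuti]
Rule Rule 1 changed 1 position(s).

1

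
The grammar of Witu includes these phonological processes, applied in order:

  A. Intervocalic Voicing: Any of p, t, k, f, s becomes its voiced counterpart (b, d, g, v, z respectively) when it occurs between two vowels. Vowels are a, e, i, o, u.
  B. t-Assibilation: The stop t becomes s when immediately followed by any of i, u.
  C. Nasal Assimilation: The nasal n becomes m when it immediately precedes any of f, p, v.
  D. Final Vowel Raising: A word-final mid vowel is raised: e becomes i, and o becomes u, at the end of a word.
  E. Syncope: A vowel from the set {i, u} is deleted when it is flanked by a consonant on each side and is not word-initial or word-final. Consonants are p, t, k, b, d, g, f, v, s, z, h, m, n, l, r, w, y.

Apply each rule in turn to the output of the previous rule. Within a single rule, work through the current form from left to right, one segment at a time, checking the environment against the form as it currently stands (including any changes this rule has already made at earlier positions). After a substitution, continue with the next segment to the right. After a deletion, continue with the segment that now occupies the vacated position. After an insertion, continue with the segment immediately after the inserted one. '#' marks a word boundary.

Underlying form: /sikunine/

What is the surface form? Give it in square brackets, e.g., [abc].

A Intervocalic Voicing: [sikunine] → [sigunine]
B t-Assibilation: no change — [sigunine]
C Nasal Assimilation: no change — [sigunine]
D Final Vowel Raising: [sigunine] → [sigunini]
E Syncope: [sigunini] → [sgnni]

[sgnni]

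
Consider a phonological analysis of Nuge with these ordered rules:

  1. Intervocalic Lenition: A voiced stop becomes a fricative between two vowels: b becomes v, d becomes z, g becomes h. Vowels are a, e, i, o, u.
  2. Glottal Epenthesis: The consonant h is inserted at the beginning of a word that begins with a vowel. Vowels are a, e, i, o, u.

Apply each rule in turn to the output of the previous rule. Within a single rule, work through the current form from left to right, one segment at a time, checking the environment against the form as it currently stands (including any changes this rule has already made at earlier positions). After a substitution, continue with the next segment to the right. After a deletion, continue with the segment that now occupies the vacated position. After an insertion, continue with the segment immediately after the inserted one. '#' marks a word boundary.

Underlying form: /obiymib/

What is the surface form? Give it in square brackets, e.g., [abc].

[hoviymib]

1 Intervocalic Lenition: [obiymib] → [oviymib]
2 Glottal Epenthesis: [oviymib] → [hoviymib]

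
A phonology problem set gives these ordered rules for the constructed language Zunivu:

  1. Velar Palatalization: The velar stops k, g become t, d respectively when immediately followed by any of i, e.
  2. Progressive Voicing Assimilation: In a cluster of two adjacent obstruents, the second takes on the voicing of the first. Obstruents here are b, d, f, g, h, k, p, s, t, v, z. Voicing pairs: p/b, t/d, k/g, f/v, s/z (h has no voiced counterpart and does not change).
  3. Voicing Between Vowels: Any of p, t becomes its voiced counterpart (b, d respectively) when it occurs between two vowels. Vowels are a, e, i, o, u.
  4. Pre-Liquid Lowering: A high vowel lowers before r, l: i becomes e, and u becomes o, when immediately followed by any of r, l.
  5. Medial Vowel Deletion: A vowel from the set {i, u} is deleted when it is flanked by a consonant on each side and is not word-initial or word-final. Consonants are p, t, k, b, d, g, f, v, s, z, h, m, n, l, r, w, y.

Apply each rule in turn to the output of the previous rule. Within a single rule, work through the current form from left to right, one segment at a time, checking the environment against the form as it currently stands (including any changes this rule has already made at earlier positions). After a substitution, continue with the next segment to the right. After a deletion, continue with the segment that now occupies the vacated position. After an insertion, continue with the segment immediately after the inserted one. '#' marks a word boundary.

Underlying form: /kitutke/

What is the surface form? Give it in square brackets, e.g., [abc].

1 Velar Palatalization: [kitutke] → [titutte]
2 Progressive Voicing Assimilation: no change — [titutte]
3 Voicing Between Vowels: [titutte] → [tidutte]
4 Pre-Liquid Lowering: no change — [tidutte]
5 Medial Vowel Deletion: [tidutte] → [tdtte]

[tdtte]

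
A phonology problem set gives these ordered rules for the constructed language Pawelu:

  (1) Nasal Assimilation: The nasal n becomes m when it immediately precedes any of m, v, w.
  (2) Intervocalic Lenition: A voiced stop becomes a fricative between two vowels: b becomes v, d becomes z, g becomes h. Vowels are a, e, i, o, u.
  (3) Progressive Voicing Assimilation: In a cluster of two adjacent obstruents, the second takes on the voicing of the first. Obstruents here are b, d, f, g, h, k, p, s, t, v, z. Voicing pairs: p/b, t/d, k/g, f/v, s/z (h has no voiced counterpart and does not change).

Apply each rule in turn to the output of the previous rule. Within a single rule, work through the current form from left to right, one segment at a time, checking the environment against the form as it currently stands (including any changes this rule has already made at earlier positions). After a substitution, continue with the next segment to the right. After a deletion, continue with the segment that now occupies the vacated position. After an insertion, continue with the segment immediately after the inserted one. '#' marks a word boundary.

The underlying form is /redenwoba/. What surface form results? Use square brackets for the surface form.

[rezemwova]

(1) Nasal Assimilation: [redenwoba] → [redemwoba]
(2) Intervocalic Lenition: [redemwoba] → [rezemwova]
(3) Progressive Voicing Assimilation: no change — [rezemwova]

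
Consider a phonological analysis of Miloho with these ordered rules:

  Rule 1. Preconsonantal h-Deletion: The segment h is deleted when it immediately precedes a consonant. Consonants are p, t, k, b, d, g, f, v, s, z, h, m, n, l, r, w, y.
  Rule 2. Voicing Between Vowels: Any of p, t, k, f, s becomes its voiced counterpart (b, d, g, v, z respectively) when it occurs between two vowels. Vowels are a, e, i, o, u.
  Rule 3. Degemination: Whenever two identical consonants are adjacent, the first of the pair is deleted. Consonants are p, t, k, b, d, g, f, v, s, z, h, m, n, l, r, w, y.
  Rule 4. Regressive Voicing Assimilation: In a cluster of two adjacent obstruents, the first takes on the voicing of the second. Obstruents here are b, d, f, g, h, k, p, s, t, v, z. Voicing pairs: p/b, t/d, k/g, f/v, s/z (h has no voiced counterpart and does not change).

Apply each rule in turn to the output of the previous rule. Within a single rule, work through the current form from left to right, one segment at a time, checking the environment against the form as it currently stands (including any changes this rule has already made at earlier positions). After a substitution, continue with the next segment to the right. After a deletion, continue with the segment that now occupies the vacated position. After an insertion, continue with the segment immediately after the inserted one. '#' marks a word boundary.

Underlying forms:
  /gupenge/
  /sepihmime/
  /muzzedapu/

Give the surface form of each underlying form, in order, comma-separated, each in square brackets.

[gubenge], [sebimime], [muzedabu]

/gupenge/:
  Rule 1 Preconsonantal h-Deletion: no change — [gupenge]
  Rule 2 Voicing Between Vowels: [gupenge] → [gubenge]
  Rule 3 Degemination: no change — [gubenge]
  Rule 4 Regressive Voicing Assimilation: no change — [gubenge]
/sepihmime/:
  Rule 1 Preconsonantal h-Deletion: [sepihmime] → [sepimime]
  Rule 2 Voicing Between Vowels: [sepimime] → [sebimime]
  Rule 3 Degemination: no change — [sebimime]
  Rule 4 Regressive Voicing Assimilation: no change — [sebimime]
/muzzedapu/:
  Rule 1 Preconsonantal h-Deletion: no change — [muzzedapu]
  Rule 2 Voicing Between Vowels: [muzzedapu] → [muzzedabu]
  Rule 3 Degemination: [muzzedabu] → [muzedabu]
  Rule 4 Regressive Voicing Assimilation: no change — [muzedabu]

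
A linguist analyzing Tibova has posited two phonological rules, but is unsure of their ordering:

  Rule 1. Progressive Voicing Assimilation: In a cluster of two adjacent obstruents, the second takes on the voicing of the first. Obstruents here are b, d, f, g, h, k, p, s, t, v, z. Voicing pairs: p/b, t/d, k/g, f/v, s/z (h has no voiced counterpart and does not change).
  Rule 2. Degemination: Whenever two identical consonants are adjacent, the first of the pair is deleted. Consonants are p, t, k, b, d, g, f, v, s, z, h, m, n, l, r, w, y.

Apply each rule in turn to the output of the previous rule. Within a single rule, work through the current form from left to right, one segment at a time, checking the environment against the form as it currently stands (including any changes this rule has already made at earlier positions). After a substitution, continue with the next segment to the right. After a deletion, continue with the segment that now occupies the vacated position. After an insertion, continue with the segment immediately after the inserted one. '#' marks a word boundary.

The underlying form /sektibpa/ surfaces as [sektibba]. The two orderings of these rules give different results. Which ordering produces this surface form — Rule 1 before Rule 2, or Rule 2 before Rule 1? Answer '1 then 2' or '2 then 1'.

Order 1 then 2:
  1 Progressive Voicing Assimilation: [sektibpa] → [sektibba]
  2 Degemination: [sektibba] → [sektiba]
  result: [sektiba]
Order 2 then 1:
  2 Degemination: no change — [sektibpa]
  1 Progressive Voicing Assimilation: [sektibpa] → [sektibba]
  result: [sektibba]

2 then 1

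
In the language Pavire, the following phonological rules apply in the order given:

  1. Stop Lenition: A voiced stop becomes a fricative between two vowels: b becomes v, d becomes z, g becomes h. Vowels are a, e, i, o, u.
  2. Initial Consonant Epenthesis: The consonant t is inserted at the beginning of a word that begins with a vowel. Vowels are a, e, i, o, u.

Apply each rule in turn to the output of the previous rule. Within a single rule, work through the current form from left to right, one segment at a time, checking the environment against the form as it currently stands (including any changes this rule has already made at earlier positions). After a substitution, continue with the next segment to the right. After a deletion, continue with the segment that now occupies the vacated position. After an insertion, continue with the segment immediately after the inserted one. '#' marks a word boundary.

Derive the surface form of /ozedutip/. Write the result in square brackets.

[tozezutip]

1 Stop Lenition: [ozedutip] → [ozezutip]
2 Initial Consonant Epenthesis: [ozezutip] → [tozezutip]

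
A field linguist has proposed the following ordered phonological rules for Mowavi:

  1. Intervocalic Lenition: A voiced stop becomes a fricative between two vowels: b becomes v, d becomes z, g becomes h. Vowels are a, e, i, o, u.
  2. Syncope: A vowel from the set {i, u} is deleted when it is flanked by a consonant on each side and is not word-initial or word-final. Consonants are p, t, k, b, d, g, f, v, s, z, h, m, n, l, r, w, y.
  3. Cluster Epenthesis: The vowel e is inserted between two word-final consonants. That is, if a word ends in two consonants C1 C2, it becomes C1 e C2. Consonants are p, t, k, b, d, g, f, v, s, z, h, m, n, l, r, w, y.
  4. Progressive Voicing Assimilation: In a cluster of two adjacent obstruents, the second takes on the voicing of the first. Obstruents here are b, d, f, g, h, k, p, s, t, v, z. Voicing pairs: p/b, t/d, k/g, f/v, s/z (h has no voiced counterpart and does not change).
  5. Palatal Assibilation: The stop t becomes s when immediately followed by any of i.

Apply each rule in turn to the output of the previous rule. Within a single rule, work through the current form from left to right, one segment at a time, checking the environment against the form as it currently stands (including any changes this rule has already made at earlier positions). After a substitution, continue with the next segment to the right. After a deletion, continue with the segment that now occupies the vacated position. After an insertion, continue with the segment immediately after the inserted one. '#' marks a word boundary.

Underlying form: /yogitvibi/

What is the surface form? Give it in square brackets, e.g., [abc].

[yohtffi]

1 Intervocalic Lenition: [yogitvibi] → [yohitvivi]
2 Syncope: [yohitvivi] → [yohtvvi]
3 Cluster Epenthesis: no change — [yohtvvi]
4 Progressive Voicing Assimilation: [yohtvvi] → [yohtffi]
5 Palatal Assibilation: no change — [yohtffi]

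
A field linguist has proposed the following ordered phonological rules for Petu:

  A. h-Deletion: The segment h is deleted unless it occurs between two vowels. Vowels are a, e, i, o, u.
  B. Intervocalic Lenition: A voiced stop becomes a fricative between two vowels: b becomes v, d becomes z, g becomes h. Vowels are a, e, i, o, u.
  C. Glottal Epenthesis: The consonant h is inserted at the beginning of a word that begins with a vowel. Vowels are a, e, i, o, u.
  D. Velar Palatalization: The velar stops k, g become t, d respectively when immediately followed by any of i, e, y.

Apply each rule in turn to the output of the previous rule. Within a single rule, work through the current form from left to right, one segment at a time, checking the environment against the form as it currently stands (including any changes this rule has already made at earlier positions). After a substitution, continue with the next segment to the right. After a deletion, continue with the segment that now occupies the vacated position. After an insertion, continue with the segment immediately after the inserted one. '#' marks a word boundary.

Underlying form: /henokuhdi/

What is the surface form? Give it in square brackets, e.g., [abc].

A h-Deletion: [henokuhdi] → [enokudi]
B Intervocalic Lenition: [enokudi] → [enokuzi]
C Glottal Epenthesis: [enokuzi] → [henokuzi]
D Velar Palatalization: no change — [henokuzi]

[henokuzi]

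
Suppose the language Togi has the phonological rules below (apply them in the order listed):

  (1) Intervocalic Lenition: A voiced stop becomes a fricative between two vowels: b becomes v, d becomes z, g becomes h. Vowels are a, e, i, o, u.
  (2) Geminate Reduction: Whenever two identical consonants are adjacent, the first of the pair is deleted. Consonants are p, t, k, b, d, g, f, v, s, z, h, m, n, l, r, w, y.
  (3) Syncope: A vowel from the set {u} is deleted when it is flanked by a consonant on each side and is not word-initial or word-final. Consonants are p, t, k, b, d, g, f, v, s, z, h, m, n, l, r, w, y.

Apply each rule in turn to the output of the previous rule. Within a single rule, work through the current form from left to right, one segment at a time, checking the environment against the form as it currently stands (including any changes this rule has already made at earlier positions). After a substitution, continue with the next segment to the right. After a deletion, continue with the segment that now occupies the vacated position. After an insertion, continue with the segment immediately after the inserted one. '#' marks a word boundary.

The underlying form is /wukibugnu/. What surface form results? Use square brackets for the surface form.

(1) Intervocalic Lenition: [wukibugnu] → [wukivugnu]
(2) Geminate Reduction: no change — [wukivugnu]
(3) Syncope: [wukivugnu] → [wkivgnu]

[wkivgnu]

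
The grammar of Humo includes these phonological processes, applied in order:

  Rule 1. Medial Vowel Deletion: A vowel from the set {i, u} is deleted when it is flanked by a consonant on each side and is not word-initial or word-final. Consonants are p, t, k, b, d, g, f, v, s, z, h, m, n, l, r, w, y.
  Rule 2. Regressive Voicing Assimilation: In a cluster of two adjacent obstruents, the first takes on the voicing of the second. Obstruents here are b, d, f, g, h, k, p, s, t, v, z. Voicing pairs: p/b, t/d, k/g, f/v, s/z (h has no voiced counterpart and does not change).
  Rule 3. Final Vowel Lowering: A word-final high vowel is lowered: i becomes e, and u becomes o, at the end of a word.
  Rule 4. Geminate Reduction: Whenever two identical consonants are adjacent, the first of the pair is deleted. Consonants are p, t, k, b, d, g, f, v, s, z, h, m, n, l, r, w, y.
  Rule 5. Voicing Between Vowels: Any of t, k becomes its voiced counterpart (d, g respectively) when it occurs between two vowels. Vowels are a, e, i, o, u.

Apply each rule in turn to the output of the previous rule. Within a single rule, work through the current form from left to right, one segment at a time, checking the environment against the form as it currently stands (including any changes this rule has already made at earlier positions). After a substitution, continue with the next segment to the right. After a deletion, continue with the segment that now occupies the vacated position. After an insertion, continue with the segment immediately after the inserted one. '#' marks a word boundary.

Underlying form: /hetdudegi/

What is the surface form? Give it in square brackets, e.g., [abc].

[hedege]

Rule 1 Medial Vowel Deletion: [hetdudegi] → [hetddegi]
Rule 2 Regressive Voicing Assimilation: [hetddegi] → [hedddegi]
Rule 3 Final Vowel Lowering: [hedddegi] → [hedddege]
Rule 4 Geminate Reduction: [hedddege] → [hedege]
Rule 5 Voicing Between Vowels: no change — [hedege]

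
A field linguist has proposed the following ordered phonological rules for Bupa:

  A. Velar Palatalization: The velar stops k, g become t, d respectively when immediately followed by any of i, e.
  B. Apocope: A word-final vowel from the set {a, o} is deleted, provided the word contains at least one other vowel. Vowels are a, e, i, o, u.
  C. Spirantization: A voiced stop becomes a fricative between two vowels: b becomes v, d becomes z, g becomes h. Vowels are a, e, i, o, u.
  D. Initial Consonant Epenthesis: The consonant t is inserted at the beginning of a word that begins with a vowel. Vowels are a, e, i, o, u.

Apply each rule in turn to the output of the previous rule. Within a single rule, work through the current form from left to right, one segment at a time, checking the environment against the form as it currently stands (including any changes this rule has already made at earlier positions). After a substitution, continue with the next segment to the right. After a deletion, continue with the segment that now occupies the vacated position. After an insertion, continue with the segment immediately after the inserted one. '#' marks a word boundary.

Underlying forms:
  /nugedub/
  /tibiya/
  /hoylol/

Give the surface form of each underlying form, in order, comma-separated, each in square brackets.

/nugedub/:
  A Velar Palatalization: [nugedub] → [nudedub]
  B Apocope: no change — [nudedub]
  C Spirantization: [nudedub] → [nuzezub]
  D Initial Consonant Epenthesis: no change — [nuzezub]
/tibiya/:
  A Velar Palatalization: no change — [tibiya]
  B Apocope: [tibiya] → [tibiy]
  C Spirantization: [tibiy] → [tiviy]
  D Initial Consonant Epenthesis: no change — [tiviy]
/hoylol/:
  A Velar Palatalization: no change — [hoylol]
  B Apocope: no change — [hoylol]
  C Spirantization: no change — [hoylol]
  D Initial Consonant Epenthesis: no change — [hoylol]

[nuzezub], [tiviy], [hoylol]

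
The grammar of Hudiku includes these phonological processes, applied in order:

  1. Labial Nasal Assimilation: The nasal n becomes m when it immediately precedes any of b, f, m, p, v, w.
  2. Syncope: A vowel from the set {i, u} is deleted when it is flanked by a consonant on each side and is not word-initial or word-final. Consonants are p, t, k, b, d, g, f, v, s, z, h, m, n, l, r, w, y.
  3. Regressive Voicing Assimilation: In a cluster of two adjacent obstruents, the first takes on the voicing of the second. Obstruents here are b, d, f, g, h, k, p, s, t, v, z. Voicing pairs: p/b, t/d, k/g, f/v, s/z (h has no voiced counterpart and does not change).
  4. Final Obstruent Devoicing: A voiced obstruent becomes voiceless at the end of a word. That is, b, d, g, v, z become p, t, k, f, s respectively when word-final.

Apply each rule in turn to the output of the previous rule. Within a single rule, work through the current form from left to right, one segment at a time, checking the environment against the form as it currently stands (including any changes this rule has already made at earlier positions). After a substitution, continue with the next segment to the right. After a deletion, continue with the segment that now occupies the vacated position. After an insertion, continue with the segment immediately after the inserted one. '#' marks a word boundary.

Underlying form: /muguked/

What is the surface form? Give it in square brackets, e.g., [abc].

[mkket]

1 Labial Nasal Assimilation: no change — [muguked]
2 Syncope: [muguked] → [mgked]
3 Regressive Voicing Assimilation: [mgked] → [mkked]
4 Final Obstruent Devoicing: [mkked] → [mkket]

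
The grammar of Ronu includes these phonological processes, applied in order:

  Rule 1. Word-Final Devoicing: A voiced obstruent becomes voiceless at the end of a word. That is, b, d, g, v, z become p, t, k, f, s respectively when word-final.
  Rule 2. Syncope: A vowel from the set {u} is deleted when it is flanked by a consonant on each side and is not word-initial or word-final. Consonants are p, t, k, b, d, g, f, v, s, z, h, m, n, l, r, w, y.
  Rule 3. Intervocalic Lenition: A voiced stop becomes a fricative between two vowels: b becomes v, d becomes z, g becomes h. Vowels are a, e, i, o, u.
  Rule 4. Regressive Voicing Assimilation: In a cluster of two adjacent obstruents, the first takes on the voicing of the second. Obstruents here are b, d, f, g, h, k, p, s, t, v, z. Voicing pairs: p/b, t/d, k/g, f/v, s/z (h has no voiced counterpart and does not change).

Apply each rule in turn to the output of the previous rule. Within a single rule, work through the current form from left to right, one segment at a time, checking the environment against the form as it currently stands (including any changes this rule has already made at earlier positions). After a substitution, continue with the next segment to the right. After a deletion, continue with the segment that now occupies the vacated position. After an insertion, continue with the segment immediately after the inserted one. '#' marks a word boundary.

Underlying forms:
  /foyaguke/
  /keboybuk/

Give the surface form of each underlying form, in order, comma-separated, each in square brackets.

[foyakke], [kevoypk]

/foyaguke/:
  Rule 1 Word-Final Devoicing: no change — [foyaguke]
  Rule 2 Syncope: [foyaguke] → [foyagke]
  Rule 3 Intervocalic Lenition: no change — [foyagke]
  Rule 4 Regressive Voicing Assimilation: [foyagke] → [foyakke]
/keboybuk/:
  Rule 1 Word-Final Devoicing: no change — [keboybuk]
  Rule 2 Syncope: [keboybuk] → [keboybk]
  Rule 3 Intervocalic Lenition: [keboybk] → [kevoybk]
  Rule 4 Regressive Voicing Assimilation: [kevoybk] → [kevoypk]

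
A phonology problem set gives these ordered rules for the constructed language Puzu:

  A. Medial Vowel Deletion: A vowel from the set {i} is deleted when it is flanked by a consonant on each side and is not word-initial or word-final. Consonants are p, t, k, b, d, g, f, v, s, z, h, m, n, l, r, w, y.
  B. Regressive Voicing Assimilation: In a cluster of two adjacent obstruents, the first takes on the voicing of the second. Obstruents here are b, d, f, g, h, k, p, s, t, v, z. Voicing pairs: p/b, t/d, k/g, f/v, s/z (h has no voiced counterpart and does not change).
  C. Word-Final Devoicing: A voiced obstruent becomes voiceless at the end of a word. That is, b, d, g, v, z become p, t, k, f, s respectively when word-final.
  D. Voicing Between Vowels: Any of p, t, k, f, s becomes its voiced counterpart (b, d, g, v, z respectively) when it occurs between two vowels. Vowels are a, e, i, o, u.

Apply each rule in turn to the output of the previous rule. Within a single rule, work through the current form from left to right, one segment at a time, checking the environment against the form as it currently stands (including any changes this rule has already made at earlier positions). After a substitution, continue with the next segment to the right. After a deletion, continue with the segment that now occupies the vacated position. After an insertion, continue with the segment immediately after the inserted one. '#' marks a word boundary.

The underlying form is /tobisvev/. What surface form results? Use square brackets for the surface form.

A Medial Vowel Deletion: [tobisvev] → [tobsvev]
B Regressive Voicing Assimilation: [tobsvev] → [topzvev]
C Word-Final Devoicing: [topzvev] → [topzvef]
D Voicing Between Vowels: no change — [topzvef]

[topzvef]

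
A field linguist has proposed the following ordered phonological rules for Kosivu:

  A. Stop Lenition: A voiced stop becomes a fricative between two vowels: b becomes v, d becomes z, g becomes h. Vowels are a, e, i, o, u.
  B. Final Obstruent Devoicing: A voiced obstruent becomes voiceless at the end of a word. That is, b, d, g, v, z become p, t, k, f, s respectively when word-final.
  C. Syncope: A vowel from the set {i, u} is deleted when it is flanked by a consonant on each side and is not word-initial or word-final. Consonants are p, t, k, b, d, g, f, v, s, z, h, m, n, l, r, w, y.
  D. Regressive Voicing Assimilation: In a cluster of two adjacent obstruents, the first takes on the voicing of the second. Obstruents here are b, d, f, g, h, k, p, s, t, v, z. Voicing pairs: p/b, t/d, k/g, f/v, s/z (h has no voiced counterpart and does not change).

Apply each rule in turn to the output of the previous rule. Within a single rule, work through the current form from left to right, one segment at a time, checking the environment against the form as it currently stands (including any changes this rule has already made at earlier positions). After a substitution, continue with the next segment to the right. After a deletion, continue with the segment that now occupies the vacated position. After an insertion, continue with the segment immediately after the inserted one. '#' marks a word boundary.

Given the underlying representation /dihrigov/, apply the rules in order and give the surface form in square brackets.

[thrhof]

A Stop Lenition: [dihrigov] → [dihrihov]
B Final Obstruent Devoicing: [dihrihov] → [dihrihof]
C Syncope: [dihrihof] → [dhrhof]
D Regressive Voicing Assimilation: [dhrhof] → [thrhof]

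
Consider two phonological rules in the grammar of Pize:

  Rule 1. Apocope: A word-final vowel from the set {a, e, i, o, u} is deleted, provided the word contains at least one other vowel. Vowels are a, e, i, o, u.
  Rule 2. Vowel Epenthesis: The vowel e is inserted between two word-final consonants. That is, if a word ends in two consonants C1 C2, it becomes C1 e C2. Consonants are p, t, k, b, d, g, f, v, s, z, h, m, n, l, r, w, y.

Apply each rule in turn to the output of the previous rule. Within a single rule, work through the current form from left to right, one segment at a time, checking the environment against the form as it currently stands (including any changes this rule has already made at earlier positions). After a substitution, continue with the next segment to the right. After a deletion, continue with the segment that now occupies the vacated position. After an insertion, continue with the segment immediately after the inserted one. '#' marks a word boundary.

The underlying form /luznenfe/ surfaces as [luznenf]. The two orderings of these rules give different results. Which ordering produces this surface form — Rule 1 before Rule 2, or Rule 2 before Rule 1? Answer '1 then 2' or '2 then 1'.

Order 1 then 2:
  1 Apocope: [luznenfe] → [luznenf]
  2 Vowel Epenthesis: [luznenf] → [luznenef]
  result: [luznenef]
Order 2 then 1:
  2 Vowel Epenthesis: no change — [luznenfe]
  1 Apocope: [luznenfe] → [luznenf]
  result: [luznenf]

2 then 1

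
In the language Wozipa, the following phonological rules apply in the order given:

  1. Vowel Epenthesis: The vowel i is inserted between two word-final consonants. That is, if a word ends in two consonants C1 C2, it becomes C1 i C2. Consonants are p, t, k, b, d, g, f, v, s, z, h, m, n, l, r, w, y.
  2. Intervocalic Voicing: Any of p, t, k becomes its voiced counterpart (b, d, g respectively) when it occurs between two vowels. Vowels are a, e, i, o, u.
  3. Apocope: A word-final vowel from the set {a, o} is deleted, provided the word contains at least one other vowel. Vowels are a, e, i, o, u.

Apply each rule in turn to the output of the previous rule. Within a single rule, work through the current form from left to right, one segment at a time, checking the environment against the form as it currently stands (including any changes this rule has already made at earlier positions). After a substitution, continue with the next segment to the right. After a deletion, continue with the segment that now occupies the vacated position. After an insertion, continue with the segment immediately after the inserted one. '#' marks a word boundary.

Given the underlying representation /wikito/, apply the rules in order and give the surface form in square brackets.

1 Vowel Epenthesis: no change — [wikito]
2 Intervocalic Voicing: [wikito] → [wigido]
3 Apocope: [wigido] → [wigid]

[wigid]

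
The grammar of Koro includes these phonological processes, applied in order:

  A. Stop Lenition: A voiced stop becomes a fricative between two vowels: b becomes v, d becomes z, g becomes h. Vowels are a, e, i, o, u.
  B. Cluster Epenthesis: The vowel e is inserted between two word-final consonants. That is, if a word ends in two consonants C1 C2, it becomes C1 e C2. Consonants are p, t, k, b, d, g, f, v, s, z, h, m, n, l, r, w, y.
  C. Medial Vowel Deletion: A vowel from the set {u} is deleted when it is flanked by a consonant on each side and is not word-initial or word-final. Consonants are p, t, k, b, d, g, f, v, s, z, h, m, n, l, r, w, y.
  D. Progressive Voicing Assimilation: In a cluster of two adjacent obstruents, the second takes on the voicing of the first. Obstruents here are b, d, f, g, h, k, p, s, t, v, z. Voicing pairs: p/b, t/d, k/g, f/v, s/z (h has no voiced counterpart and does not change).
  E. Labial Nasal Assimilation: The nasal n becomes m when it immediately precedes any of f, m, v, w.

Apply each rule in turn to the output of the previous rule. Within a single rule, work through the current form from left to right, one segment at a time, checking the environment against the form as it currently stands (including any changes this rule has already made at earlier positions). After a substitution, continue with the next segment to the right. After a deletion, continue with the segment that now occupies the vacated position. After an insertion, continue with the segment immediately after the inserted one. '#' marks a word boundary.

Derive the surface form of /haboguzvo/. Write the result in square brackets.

A Stop Lenition: [haboguzvo] → [havohuzvo]
B Cluster Epenthesis: no change — [havohuzvo]
C Medial Vowel Deletion: [havohuzvo] → [havohzvo]
D Progressive Voicing Assimilation: [havohzvo] → [havohsfo]
E Labial Nasal Assimilation: no change — [havohsfo]

[havohsfo]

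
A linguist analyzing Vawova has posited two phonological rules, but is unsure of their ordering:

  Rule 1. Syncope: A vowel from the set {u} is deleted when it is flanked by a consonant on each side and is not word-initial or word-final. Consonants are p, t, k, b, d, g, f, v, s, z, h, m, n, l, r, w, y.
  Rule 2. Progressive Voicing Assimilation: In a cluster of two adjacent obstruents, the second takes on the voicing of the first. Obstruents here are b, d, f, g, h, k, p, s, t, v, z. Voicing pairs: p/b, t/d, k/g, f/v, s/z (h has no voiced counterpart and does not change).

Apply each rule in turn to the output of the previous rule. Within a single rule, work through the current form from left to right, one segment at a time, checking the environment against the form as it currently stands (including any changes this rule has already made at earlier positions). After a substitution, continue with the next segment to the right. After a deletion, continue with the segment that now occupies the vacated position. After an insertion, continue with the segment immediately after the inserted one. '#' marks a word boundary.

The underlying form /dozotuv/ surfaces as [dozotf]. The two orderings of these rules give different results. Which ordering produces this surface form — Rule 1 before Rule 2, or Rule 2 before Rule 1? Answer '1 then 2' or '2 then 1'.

1 then 2

Order 1 then 2:
  1 Syncope: [dozotuv] → [dozotv]
  2 Progressive Voicing Assimilation: [dozotv] → [dozotf]
  result: [dozotf]
Order 2 then 1:
  2 Progressive Voicing Assimilation: no change — [dozotuv]
  1 Syncope: [dozotuv] → [dozotv]
  result: [dozotv]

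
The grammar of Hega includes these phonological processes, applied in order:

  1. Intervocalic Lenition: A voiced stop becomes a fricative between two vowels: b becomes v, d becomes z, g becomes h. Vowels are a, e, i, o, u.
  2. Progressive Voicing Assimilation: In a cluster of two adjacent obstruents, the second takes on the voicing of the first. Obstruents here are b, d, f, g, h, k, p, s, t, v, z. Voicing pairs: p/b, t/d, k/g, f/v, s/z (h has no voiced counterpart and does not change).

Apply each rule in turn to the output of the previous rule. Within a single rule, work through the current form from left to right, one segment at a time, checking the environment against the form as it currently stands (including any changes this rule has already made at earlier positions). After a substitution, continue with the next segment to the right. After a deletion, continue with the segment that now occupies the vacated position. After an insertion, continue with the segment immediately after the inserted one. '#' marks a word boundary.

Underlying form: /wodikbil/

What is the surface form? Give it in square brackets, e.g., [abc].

1 Intervocalic Lenition: [wodikbil] → [wozikbil]
2 Progressive Voicing Assimilation: [wozikbil] → [wozikpil]

[wozikpil]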